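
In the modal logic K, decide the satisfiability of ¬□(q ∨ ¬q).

1. ¬□(q ∨ ¬q), 0
2. ¬(q ∨ ¬q), 1   [¬□-rule on 1: fresh world 1, 0R1]
3. ¬q, 1   [¬∨-rule on 2]
4. q, 1   [¬∨-rule on 2]
Accessibility: 0R1
Branch closes: q and ¬q both at 1.
(One branch shown.) All branches close.

Unsatisfiable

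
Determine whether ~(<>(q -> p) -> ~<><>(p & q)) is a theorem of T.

Tableau for the negation <>(q -> p) -> ~<><>(p & q):
1. <>(q -> p) -> ~<><>(p & q), w0
2. ~<><>(p & q), w0   [->-rule on 1 (branches; this branch)]
3. ~<>(p & q), w0   [~<>-rule on 2 via w0Rw0]
4. ~(p & q), w0   [~<>-rule on 3 via w0Rw0]
5. ~q, w0   [~&-rule on 4 (branches; this branch)]
Accessibility: w0Rw0
The negation has an open branch (countermodel exists).

No, not valid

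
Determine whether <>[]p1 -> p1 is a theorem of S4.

Invalid (countermodel exists)

Tableau for the negation ~(<>[]p1 -> p1):
1. ~(<>[]p1 -> p1), 0
2. <>[]p1, 0   [~->-rule on 1]
3. ~p1, 0   [~->-rule on 1]
4. []p1, 1   [<>-rule on 2: fresh world 1, 0R1]
5. p1, 1   [[]-rule on 4 via 1R1]
Accessibility: 0R0, 0R1, 1R1
The negation has an open branch (countermodel exists).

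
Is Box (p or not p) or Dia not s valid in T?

Tableau for the negation not (Box (p or not p) or Dia not s):
1. not (Box (p or not p) or Dia not s), u
2. not Box (p or not p), u
3. not Dia not s, u
4. s, u
5. not (p or not p), v
6. not p, v
7. p, v
Accessibility: uRu, uRv, vRv
Branch closes: p and not p both at v.
Every branch of the negation's tableau closes; the branch above is one of them.

Yes, valid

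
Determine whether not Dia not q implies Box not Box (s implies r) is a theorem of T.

Invalid (countermodel exists)

Tableau for the negation not (not Dia not q implies Box not Box (s implies r)):
1. not (not Dia not q implies Box not Box (s implies r)), 0
2. not Dia not q, 0   [neg-implies-rule on 1]
3. not Box not Box (s implies r), 0   [neg-implies-rule on 1]
4. q, 0   [neg-Dia-rule on 2 via 0R0]
5. Box (s implies r), 1   [neg-Box-rule on 3: fresh world 1, 0R1]
6. q, 1   [neg-Dia-rule on 2 via 0R1]
7. s implies r, 1   [Box-rule on 5 via 1R1]
8. r, 1   [implies-rule on 7 (branches; this branch)]
Accessibility: 0R0, 0R1, 1R1
The negation has an open branch (countermodel exists).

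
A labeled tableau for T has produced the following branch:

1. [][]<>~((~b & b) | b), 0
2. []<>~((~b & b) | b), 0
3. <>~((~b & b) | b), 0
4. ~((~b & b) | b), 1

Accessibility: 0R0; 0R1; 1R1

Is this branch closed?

Not closed

No world carries both an atom and its negation.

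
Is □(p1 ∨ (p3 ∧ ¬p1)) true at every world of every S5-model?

Tableau for the negation ¬□(p1 ∨ (p3 ∧ ¬p1)):
1. ¬□(p1 ∨ (p3 ∧ ¬p1)), w0
2. ¬(p1 ∨ (p3 ∧ ¬p1)), w1
3. ¬p1, w1
4. ¬(p3 ∧ ¬p1), w1
5. ¬p3, w1
Accessibility: w0Rw0, w0Rw1, w1Rw0, w1Rw1
The negation has an open branch (countermodel exists).

Not valid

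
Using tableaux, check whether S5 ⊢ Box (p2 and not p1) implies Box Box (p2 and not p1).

Valid in S5

Tableau for the negation not (Box (p2 and not p1) implies Box Box (p2 and not p1)):
1. not (Box (p2 and not p1) implies Box Box (p2 and not p1)), 0
2. Box (p2 and not p1), 0
3. not Box Box (p2 and not p1), 0
4. p2 and not p1, 0
5. p2, 0
6. not p1, 0
7. not Box (p2 and not p1), 1
8. p2 and not p1, 1
9. p2, 1
10. not p1, 1
11. not (p2 and not p1), 2
12. p2 and not p1, 2
13. p2, 2
14. not p1, 2
15. p1, 2
Accessibility: 0R0, 0R1, 0R2, 1R0, 1R1, 1R2, 2R0, 2R1, 2R2
Branch closes: p1 and not p1 both at 2.
Every branch of the negation's tableau closes; the branch above is one of them.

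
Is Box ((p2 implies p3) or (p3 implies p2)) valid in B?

Tableau for the negation not Box ((p2 implies p3) or (p3 implies p2)):
1. not Box ((p2 implies p3) or (p3 implies p2)), u
2. not ((p2 implies p3) or (p3 implies p2)), v   [neg-Box-rule on 1: fresh world v, uRv]
3. not (p2 implies p3), v   [neg-or-rule on 2]
4. not (p3 implies p2), v   [neg-or-rule on 2]
5. p2, v   [neg-implies-rule on 3]
6. not p3, v   [neg-implies-rule on 3]
7. p3, v   [neg-implies-rule on 4]
8. not p2, v   [neg-implies-rule on 4]
Accessibility: uRu, uRv, vRu, vRv
Branch closes: p3 and not p3 both at v.
Every branch of the negation's tableau closes; the branch above is one of them.

Valid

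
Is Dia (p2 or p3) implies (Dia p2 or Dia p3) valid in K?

Valid in K

Tableau for the negation not (Dia (p2 or p3) implies (Dia p2 or Dia p3)):
1. not (Dia (p2 or p3) implies (Dia p2 or Dia p3)), u
2. Dia (p2 or p3), u   [neg-implies-rule on 1]
3. not (Dia p2 or Dia p3), u   [neg-implies-rule on 1]
4. not Dia p2, u   [neg-or-rule on 3]
5. not Dia p3, u   [neg-or-rule on 3]
6. p2 or p3, v   [Dia-rule on 2: fresh world v, uRv]
7. not p2, v   [neg-Dia-rule on 4 via uRv]
8. not p3, v   [neg-Dia-rule on 5 via uRv]
9. p3, v   [or-rule on 6 (branches; this branch)]
Accessibility: uRv
Branch closes: p3 and not p3 both at v.
Every branch of the negation's tableau closes; the branch above is one of them.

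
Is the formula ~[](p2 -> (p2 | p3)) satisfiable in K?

No, unsatisfiable

1. ~[](p2 -> (p2 | p3)), w0
2. ~(p2 -> (p2 | p3)), w1
3. p2, w1
4. ~(p2 | p3), w1
5. ~p2, w1
6. ~p3, w1
Accessibility: w0Rw1
Branch closes: p2 and ~p2 both at w1.
All branches of the tableau close; one closing branch shown above.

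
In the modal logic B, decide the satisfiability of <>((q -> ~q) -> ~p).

Yes, satisfiable

1. <>((q -> ~q) -> ~p), u
2. (q -> ~q) -> ~p, v
3. ~p, v
Accessibility: uRu, uRv, vRu, vRv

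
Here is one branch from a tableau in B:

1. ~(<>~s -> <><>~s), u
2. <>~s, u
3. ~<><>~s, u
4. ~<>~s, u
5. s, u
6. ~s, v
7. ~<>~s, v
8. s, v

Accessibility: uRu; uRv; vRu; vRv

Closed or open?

Both s and ~s appear at v.

Yes, closed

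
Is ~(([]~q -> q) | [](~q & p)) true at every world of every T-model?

Tableau for the negation ([]~q -> q) | [](~q & p):
1. ([]~q -> q) | [](~q & p), 0
2. [](~q & p), 0   [|-rule on 1 (branches; this branch)]
3. ~q & p, 0   [[]-rule on 2 via 0R0]
4. ~q, 0   [&-rule on 3]
5. p, 0   [&-rule on 3]
Accessibility: 0R0
The negation has an open branch (countermodel exists).

No, not valid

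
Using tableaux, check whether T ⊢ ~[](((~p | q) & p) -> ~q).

No, not valid

Tableau for the negation [](((~p | q) & p) -> ~q):
1. [](((~p | q) & p) -> ~q), u
2. ((~p | q) & p) -> ~q, u   [[]-rule on 1 via uRu]
3. ~q, u   [->-rule on 2 (branches; this branch)]
Accessibility: uRu
The negation has an open branch (countermodel exists).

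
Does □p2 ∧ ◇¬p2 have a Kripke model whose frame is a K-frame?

1. □p2 ∧ ◇¬p2, u
2. □p2, u
3. ◇¬p2, u
4. ¬p2, v
5. p2, v
Accessibility: uRv
Branch closes: p2 and ¬p2 both at v.
(One branch shown.) All branches close.

No, unsatisfiable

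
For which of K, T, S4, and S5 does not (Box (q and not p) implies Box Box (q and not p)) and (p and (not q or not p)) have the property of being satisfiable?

T-tableau for the formula:
1. not (Box (q and not p) implies Box Box (q and not p)) and (p and (not q or not p)), u
2. not (Box (q and not p) implies Box Box (q and not p)), u
3. p and (not q or not p), u
4. Box (q and not p), u
5. not Box Box (q and not p), u
6. p, u
7. not q or not p, u
8. q and not p, u
9. q, u
10. not p, u
Accessibility: uRu
Branch closes: p and not p both at u.
Every branch closes (one shown): unsatisfiable in T, hence also in S4, S5 (every S4/S5-frame is a T-frame).
K-tableau for the formula:
1. not (Box (q and not p) implies Box Box (q and not p)) and (p and (not q or not p)), u
2. not (Box (q and not p) implies Box Box (q and not p)), u
3. p and (not q or not p), u
4. Box (q and not p), u
5. not Box Box (q and not p), u
6. p, u
7. not q or not p, u
8. not q, u
9. not Box (q and not p), v
10. q and not p, v
11. q, v
12. not p, v
13. not (q and not p), w
14. p, w
Accessibility: uRv, vRw
Complete open branch: satisfiable in K.

K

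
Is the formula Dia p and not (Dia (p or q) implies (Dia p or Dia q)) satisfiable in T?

1. Dia p and not (Dia (p or q) implies (Dia p or Dia q)), u
2. Dia p, u   [and-rule on 1]
3. not (Dia (p or q) implies (Dia p or Dia q)), u   [and-rule on 1]
4. Dia (p or q), u   [neg-implies-rule on 3]
5. not (Dia p or Dia q), u   [neg-implies-rule on 3]
6. not Dia p, u   [neg-or-rule on 5]
7. not Dia q, u   [neg-or-rule on 5]
8. not p, u   [neg-Dia-rule on 6 via uRu]
9. not q, u   [neg-Dia-rule on 7 via uRu]
10. p, v   [Dia-rule on 2: fresh world v, uRv]
11. not p, v   [neg-Dia-rule on 6 via uRv]
Accessibility: uRu, uRv, vRv
Branch closes: p and not p both at v.
(One branch shown.) All branches close.

Unsatisfiable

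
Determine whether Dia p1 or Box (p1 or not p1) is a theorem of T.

Tableau for the negation not (Dia p1 or Box (p1 or not p1)):
1. not (Dia p1 or Box (p1 or not p1)), u
2. not Dia p1, u
3. not Box (p1 or not p1), u
4. not p1, u
5. not (p1 or not p1), v
6. not p1, v
7. p1, v
Accessibility: uRu, uRv, vRv
Branch closes: p1 and not p1 both at v.
Every branch of the negation's tableau closes; the branch above is one of them.

Valid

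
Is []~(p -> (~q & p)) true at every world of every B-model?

Not valid

Tableau for the negation ~[]~(p -> (~q & p)):
1. ~[]~(p -> (~q & p)), w0
2. p -> (~q & p), w1
3. ~q & p, w1
4. ~q, w1
5. p, w1
Accessibility: w0Rw0, w0Rw1, w1Rw0, w1Rw1
The negation has an open branch (countermodel exists).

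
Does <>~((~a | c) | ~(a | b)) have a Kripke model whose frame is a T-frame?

1. <>~((~a | c) | ~(a | b)), u
2. ~((~a | c) | ~(a | b)), v
3. ~(~a | c), v
4. a | b, v
5. a, v
6. ~c, v
7. b, v
Accessibility: uRu, uRv, vRv

Yes, satisfiable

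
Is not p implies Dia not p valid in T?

Yes, valid

Tableau for the negation not (not p implies Dia not p):
1. not (not p implies Dia not p), w0
2. not p, w0
3. not Dia not p, w0
4. p, w0
Accessibility: w0Rw0
Branch closes: p and not p both at w0.
All branches of the negation close; one closing branch shown above.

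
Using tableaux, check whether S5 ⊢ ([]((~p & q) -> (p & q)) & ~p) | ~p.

Tableau for the negation ~(([]((~p & q) -> (p & q)) & ~p) | ~p):
1. ~(([]((~p & q) -> (p & q)) & ~p) | ~p), u
2. ~([]((~p & q) -> (p & q)) & ~p), u   [~|-rule on 1]
3. p, u   [~|-rule on 1]
Accessibility: uRu
The negation has an open branch (countermodel exists).

Invalid (countermodel exists)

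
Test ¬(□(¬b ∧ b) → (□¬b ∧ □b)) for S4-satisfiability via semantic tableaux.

No, unsatisfiable

1. ¬(□(¬b ∧ b) → (□¬b ∧ □b)), u
2. □(¬b ∧ b), u
3. ¬(□¬b ∧ □b), u
4. ¬b ∧ b, u
5. ¬b, u
6. b, u
Accessibility: uRu
Branch closes: b and ¬b both at u.
All branches of the tableau close; one closing branch shown above.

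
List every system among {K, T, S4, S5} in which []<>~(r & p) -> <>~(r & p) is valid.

T, S4, S5

T-tableau for the negation ~([]<>~(r & p) -> <>~(r & p)):
1. ~([]<>~(r & p) -> <>~(r & p)), u
2. []<>~(r & p), u   [~->-rule on 1]
3. ~<>~(r & p), u   [~->-rule on 1]
4. <>~(r & p), u   [[]-rule on 2 via uRu]
5. r & p, u   [~<>-rule on 3 via uRu]
6. r, u   [&-rule on 5]
7. p, u   [&-rule on 5]
8. ~(r & p), v   [<>-rule on 4: fresh world v, uRv]
9. <>~(r & p), v   [[]-rule on 2 via uRv]
10. r & p, v   [~<>-rule on 3 via uRv]
11. r, v   [&-rule on 10]
12. p, v   [&-rule on 10]
13. ~p, v   [~&-rule on 8 (branches; this branch)]
Accessibility: uRu, uRv, vRv
Branch closes: p and ~p both at v.
Every branch closes (one shown): valid in T, hence also in S4, S5 (every theorem of T is a theorem of S4 and S5).
K-tableau for the negation ~([]<>~(r & p) -> <>~(r & p)):
1. ~([]<>~(r & p) -> <>~(r & p)), u
2. []<>~(r & p), u   [~->-rule on 1]
3. ~<>~(r & p), u   [~->-rule on 1]
Complete open branch: countermodel on a K-frame, so not valid in K.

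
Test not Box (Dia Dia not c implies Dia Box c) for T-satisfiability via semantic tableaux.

Yes, satisfiable

1. not Box (Dia Dia not c implies Dia Box c), 0
2. not (Dia Dia not c implies Dia Box c), 1
3. Dia Dia not c, 1
4. not Dia Box c, 1
5. not Box c, 1
6. Dia not c, 2
7. not Box c, 2
8. not c, 3
9. not Box c, 3
10. not c, 4
11. not c, 5
12. not c, 6
Accessibility: 0R0, 0R1, 1R1, 1R2, 1R3, 2R2, 2R4, 2R5, 3R3, 3R6, 4R4, 5R5, 6R6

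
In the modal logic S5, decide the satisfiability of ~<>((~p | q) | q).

1. ~<>((~p | q) | q), w0
2. ~((~p | q) | q), w0
3. ~(~p | q), w0
4. ~q, w0
5. p, w0
Accessibility: w0Rw0

Satisfiable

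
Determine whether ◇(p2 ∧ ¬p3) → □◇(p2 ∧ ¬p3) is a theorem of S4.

Not valid

Tableau for the negation ¬(◇(p2 ∧ ¬p3) → □◇(p2 ∧ ¬p3)):
1. ¬(◇(p2 ∧ ¬p3) → □◇(p2 ∧ ¬p3)), w0
2. ◇(p2 ∧ ¬p3), w0
3. ¬□◇(p2 ∧ ¬p3), w0
4. p2 ∧ ¬p3, w1
5. p2, w1
6. ¬p3, w1
7. ¬◇(p2 ∧ ¬p3), w2
8. ¬(p2 ∧ ¬p3), w2
9. p3, w2
Accessibility: w0Rw0, w0Rw1, w0Rw2, w1Rw1, w2Rw2
The negation has an open branch (countermodel exists).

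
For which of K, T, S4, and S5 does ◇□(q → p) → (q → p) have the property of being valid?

S5

S4-tableau for the negation ¬(◇□(q → p) → (q → p)):
1. ¬(◇□(q → p) → (q → p)), 0
2. ◇□(q → p), 0
3. ¬(q → p), 0
4. q, 0
5. ¬p, 0
6. □(q → p), 1
7. q → p, 1
8. p, 1
Accessibility: 0R0, 0R1, 1R1
Complete open branch: countermodel on an S4-frame, so not valid in S4, nor in K, T (the same frame is also a K-frame and a T-frame).
S5-tableau for the negation ¬(◇□(q → p) → (q → p)):
1. ¬(◇□(q → p) → (q → p)), 0
2. ◇□(q → p), 0
3. ¬(q → p), 0
4. q, 0
5. ¬p, 0
6. □(q → p), 1
7. q → p, 0
8. q → p, 1
9. p, 0
Accessibility: 0R0, 0R1, 1R0, 1R1
Branch closes: p and ¬p both at 0.
Every branch closes (one shown): valid in S5.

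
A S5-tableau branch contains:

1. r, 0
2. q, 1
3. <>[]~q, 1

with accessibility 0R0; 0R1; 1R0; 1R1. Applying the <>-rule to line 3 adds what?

a fresh world 2 with 1R2, and []~q at 2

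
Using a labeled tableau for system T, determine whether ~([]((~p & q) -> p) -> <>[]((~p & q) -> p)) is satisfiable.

No, unsatisfiable

1. ~([]((~p & q) -> p) -> <>[]((~p & q) -> p)), w0
2. []((~p & q) -> p), w0
3. ~<>[]((~p & q) -> p), w0
4. (~p & q) -> p, w0
5. ~[]((~p & q) -> p), w0
6. ~(~p & q), w0
7. ~q, w0
8. ~((~p & q) -> p), w1
9. ~p & q, w1
10. ~p, w1
11. q, w1
12. (~p & q) -> p, w1
13. ~[]((~p & q) -> p), w1
14. ~(~p & q), w1
15. ~q, w1
Accessibility: w0Rw0, w0Rw1, w1Rw1
Branch closes: q and ~q both at w1.
(One branch shown.) All branches close.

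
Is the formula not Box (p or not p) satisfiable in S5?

1. not Box (p or not p), w0
2. not (p or not p), w1
3. not p, w1
4. p, w1
Accessibility: w0Rw0, w0Rw1, w1Rw0, w1Rw1
Branch closes: p and not p both at w1.
(One branch shown.) All branches close.

Unsatisfiable (every branch closes)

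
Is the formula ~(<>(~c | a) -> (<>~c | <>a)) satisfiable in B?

Unsatisfiable (every branch closes)

1. ~(<>(~c | a) -> (<>~c | <>a)), 0
2. <>(~c | a), 0
3. ~(<>~c | <>a), 0
4. ~<>~c, 0
5. ~<>a, 0
6. c, 0
7. ~a, 0
8. ~c | a, 1
9. c, 1
10. ~a, 1
11. a, 1
Accessibility: 0R0, 0R1, 1R0, 1R1
Branch closes: a and ~a both at 1.
Every branch closes; the branch above is one of them.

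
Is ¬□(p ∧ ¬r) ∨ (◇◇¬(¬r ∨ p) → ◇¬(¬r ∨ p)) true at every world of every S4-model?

Valid

Tableau for the negation ¬(¬□(p ∧ ¬r) ∨ (◇◇¬(¬r ∨ p) → ◇¬(¬r ∨ p))):
1. ¬(¬□(p ∧ ¬r) ∨ (◇◇¬(¬r ∨ p) → ◇¬(¬r ∨ p))), 0
2. □(p ∧ ¬r), 0
3. ¬(◇◇¬(¬r ∨ p) → ◇¬(¬r ∨ p)), 0
4. ◇◇¬(¬r ∨ p), 0
5. ¬◇¬(¬r ∨ p), 0
6. p ∧ ¬r, 0
7. p, 0
8. ¬r, 0
9. ¬r ∨ p, 0
10. ◇¬(¬r ∨ p), 1
11. p ∧ ¬r, 1
12. p, 1
13. ¬r, 1
14. ¬r ∨ p, 1
15. ¬(¬r ∨ p), 2
16. r, 2
17. ¬p, 2
18. p ∧ ¬r, 2
19. p, 2
20. ¬r, 2
Accessibility: 0R0, 0R1, 0R2, 1R1, 1R2, 2R2
Branch closes: p and ¬p both at 2.
Every branch of the negation's tableau closes; the branch above is one of them.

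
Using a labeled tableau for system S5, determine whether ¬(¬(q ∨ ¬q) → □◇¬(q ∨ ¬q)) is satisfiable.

No, unsatisfiable

1. ¬(¬(q ∨ ¬q) → □◇¬(q ∨ ¬q)), w0
2. ¬(q ∨ ¬q), w0
3. ¬□◇¬(q ∨ ¬q), w0
4. ¬q, w0
5. q, w0
Accessibility: w0Rw0
Branch closes: q and ¬q both at w0.
Every branch closes; the branch above is one of them.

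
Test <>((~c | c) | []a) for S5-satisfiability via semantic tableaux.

Satisfiable

1. <>((~c | c) | []a), u
2. (~c | c) | []a, v
3. []a, v
4. a, u
5. a, v
Accessibility: uRu, uRv, vRu, vRv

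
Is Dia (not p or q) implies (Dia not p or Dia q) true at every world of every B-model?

Yes, valid

Tableau for the negation not (Dia (not p or q) implies (Dia not p or Dia q)):
1. not (Dia (not p or q) implies (Dia not p or Dia q)), u
2. Dia (not p or q), u
3. not (Dia not p or Dia q), u
4. not Dia not p, u
5. not Dia q, u
6. p, u
7. not q, u
8. not p or q, v
9. p, v
10. not q, v
11. q, v
Accessibility: uRu, uRv, vRu, vRv
Branch closes: q and not q both at v.
All branches of the negation close; one closing branch shown above.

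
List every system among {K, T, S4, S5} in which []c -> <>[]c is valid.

T-tableau for the negation ~([]c -> <>[]c):
1. ~([]c -> <>[]c), u
2. []c, u
3. ~<>[]c, u
4. c, u
5. ~[]c, u
6. ~c, v
7. c, v
Accessibility: uRu, uRv, vRv
Branch closes: c and ~c both at v.
Every branch closes (one shown): valid in T, hence also in S4, S5 (every theorem of T is a theorem of S4 and S5).
K-tableau for the negation ~([]c -> <>[]c):
1. ~([]c -> <>[]c), u
2. []c, u
3. ~<>[]c, u
Complete open branch: countermodel on a K-frame, so not valid in K.

T, S4, S5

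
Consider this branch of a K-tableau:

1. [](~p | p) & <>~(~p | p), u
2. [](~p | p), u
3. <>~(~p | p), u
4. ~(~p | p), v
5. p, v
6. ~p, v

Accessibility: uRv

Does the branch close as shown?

Closed

Both p and ~p appear at v.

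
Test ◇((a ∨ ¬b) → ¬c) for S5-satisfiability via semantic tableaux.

Satisfiable

1. ◇((a ∨ ¬b) → ¬c), w0
2. (a ∨ ¬b) → ¬c, w1
3. ¬c, w1
Accessibility: w0Rw0, w0Rw1, w1Rw0, w1Rw1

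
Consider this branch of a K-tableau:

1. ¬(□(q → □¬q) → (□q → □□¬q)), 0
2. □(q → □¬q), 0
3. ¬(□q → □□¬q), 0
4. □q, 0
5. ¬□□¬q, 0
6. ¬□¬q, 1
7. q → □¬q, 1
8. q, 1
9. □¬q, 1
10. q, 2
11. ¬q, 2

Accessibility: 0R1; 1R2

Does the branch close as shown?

Both q and ¬q appear at 2.

Closed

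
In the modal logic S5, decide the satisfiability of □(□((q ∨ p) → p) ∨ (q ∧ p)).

1. □(□((q ∨ p) → p) ∨ (q ∧ p)), u
2. □((q ∨ p) → p) ∨ (q ∧ p), u
3. q ∧ p, u
4. q, u
5. p, u
Accessibility: uRu

Yes, satisfiable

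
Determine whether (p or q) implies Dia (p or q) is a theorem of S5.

Tableau for the negation not ((p or q) implies Dia (p or q)):
1. not ((p or q) implies Dia (p or q)), u
2. p or q, u   [neg-implies-rule on 1]
3. not Dia (p or q), u   [neg-implies-rule on 1]
4. not (p or q), u   [neg-Dia-rule on 3 via uRu]
5. not p, u   [neg-or-rule on 4]
6. not q, u   [neg-or-rule on 4]
7. q, u   [or-rule on 2 (branches; this branch)]
Accessibility: uRu
Branch closes: q and not q both at u.
Every branch of the negation's tableau closes; the branch above is one of them.

Valid in S5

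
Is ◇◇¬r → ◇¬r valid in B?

No, not valid

Tableau for the negation ¬(◇◇¬r → ◇¬r):
1. ¬(◇◇¬r → ◇¬r), 0
2. ◇◇¬r, 0   [¬→-rule on 1]
3. ¬◇¬r, 0   [¬→-rule on 1]
4. r, 0   [¬◇-rule on 3 via 0R0]
5. ◇¬r, 1   [◇-rule on 2: fresh world 1, 0R1]
6. r, 1   [¬◇-rule on 3 via 0R1]
7. ¬r, 2   [◇-rule on 5: fresh world 2, 1R2]
Accessibility: 0R0, 0R1, 1R0, 1R1, 1R2, 2R1, 2R2
The negation has an open branch (countermodel exists).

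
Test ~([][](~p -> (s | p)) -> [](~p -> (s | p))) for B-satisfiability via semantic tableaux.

Unsatisfiable (every branch closes)

1. ~([][](~p -> (s | p)) -> [](~p -> (s | p))), 0
2. [][](~p -> (s | p)), 0
3. ~[](~p -> (s | p)), 0
4. [](~p -> (s | p)), 0
5. ~p -> (s | p), 0
6. s | p, 0
7. p, 0
8. ~(~p -> (s | p)), 1
9. ~p, 1
10. ~(s | p), 1
11. ~s, 1
12. [](~p -> (s | p)), 1
13. ~p -> (s | p), 1
14. s | p, 1
15. p, 1
Accessibility: 0R0, 0R1, 1R0, 1R1
Branch closes: p and ~p both at 1.
Every branch closes; the branch above is one of them.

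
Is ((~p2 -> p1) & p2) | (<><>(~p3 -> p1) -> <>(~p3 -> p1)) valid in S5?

Tableau for the negation ~(((~p2 -> p1) & p2) | (<><>(~p3 -> p1) -> <>(~p3 -> p1))):
1. ~(((~p2 -> p1) & p2) | (<><>(~p3 -> p1) -> <>(~p3 -> p1))), w0
2. ~((~p2 -> p1) & p2), w0   [~|-rule on 1]
3. ~(<><>(~p3 -> p1) -> <>(~p3 -> p1)), w0   [~|-rule on 1]
4. <><>(~p3 -> p1), w0   [~->-rule on 3]
5. ~<>(~p3 -> p1), w0   [~->-rule on 3]
6. ~(~p3 -> p1), w0   [~<>-rule on 5 via w0Rw0]
7. ~p3, w0   [~->-rule on 6]
8. ~p1, w0   [~->-rule on 6]
9. ~(~p2 -> p1), w0   [~&-rule on 2 (branches; this branch)]
10. ~p2, w0   [~->-rule on 9]
11. <>(~p3 -> p1), w1   [<>-rule on 4: fresh world w1, w0Rw1]
12. ~(~p3 -> p1), w1   [~<>-rule on 5 via w0Rw1]
13. ~p3, w1   [~->-rule on 12]
14. ~p1, w1   [~->-rule on 12]
15. ~p3 -> p1, w2   [<>-rule on 11: fresh world w2, w1Rw2]
16. ~(~p3 -> p1), w2   [~<>-rule on 5 via w0Rw2]
17. ~p3, w2   [~->-rule on 16]
18. ~p1, w2   [~->-rule on 16]
19. p1, w2   [->-rule on 15 (branches; this branch)]
Accessibility: w0Rw0, w0Rw1, w0Rw2, w1Rw0, w1Rw1, w1Rw2, w2Rw0, w2Rw1, w2Rw2
Branch closes: p1 and ~p1 both at w2.
Every branch of the negation's tableau closes; the branch above is one of them.

Valid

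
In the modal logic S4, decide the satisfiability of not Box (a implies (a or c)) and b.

1. not Box (a implies (a or c)) and b, u
2. not Box (a implies (a or c)), u   [and-rule on 1]
3. b, u   [and-rule on 1]
4. not (a implies (a or c)), v   [neg-Box-rule on 2: fresh world v, uRv]
5. a, v   [neg-implies-rule on 4]
6. not (a or c), v   [neg-implies-rule on 4]
7. not a, v   [neg-or-rule on 6]
8. not c, v   [neg-or-rule on 6]
Accessibility: uRu, uRv, vRv
Branch closes: a and not a both at v.
All branches of the tableau close; one closing branch shown above.

Unsatisfiable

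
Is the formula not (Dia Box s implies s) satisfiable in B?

1. not (Dia Box s implies s), u
2. Dia Box s, u
3. not s, u
4. Box s, v
5. s, u
Accessibility: uRu, uRv, vRu, vRv
Branch closes: s and not s both at u.
All branches of the tableau close; one closing branch shown above.

No, unsatisfiable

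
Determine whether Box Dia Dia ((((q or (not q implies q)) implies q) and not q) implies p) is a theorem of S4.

Tableau for the negation not Box Dia Dia ((((q or (not q implies q)) implies q) and not q) implies p):
1. not Box Dia Dia ((((q or (not q implies q)) implies q) and not q) implies p), u
2. not Dia Dia ((((q or (not q implies q)) implies q) and not q) implies p), v
3. not Dia ((((q or (not q implies q)) implies q) and not q) implies p), v
4. not ((((q or (not q implies q)) implies q) and not q) implies p), v
5. ((q or (not q implies q)) implies q) and not q, v
6. not p, v
7. (q or (not q implies q)) implies q, v
8. not q, v
9. not (q or (not q implies q)), v
10. not (not q implies q), v
Accessibility: uRu, uRv, vRv
The negation has an open branch (countermodel exists).

No, not valid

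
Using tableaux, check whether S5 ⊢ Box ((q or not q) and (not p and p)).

Not valid

Tableau for the negation not Box ((q or not q) and (not p and p)):
1. not Box ((q or not q) and (not p and p)), 0
2. not ((q or not q) and (not p and p)), 1   [neg-Box-rule on 1: fresh world 1, 0R1]
3. not (not p and p), 1   [neg-and-rule on 2 (branches; this branch)]
4. not p, 1   [neg-and-rule on 3 (branches; this branch)]
Accessibility: 0R0, 0R1, 1R0, 1R1
The negation has an open branch (countermodel exists).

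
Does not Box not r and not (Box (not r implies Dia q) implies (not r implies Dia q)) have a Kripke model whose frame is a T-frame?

Unsatisfiable

1. not Box not r and not (Box (not r implies Dia q) implies (not r implies Dia q)), 0
2. not Box not r, 0
3. not (Box (not r implies Dia q) implies (not r implies Dia q)), 0
4. Box (not r implies Dia q), 0
5. not (not r implies Dia q), 0
6. not r, 0
7. not Dia q, 0
8. not r implies Dia q, 0
9. not q, 0
10. Dia q, 0
11. r, 1
12. not r implies Dia q, 1
13. not q, 1
14. Dia q, 1
15. q, 2
16. not r implies Dia q, 2
17. not q, 2
Accessibility: 0R0, 0R1, 0R2, 1R1, 2R2
Branch closes: q and not q both at 2.
(One branch shown.) All branches close.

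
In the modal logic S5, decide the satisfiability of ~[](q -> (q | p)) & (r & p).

Unsatisfiable

1. ~[](q -> (q | p)) & (r & p), 0
2. ~[](q -> (q | p)), 0
3. r & p, 0
4. r, 0
5. p, 0
6. ~(q -> (q | p)), 1
7. q, 1
8. ~(q | p), 1
9. ~q, 1
10. ~p, 1
Accessibility: 0R0, 0R1, 1R0, 1R1
Branch closes: q and ~q both at 1.
All branches of the tableau close; one closing branch shown above.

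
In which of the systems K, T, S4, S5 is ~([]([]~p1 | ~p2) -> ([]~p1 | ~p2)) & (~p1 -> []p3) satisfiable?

K-tableau for the formula:
1. ~([]([]~p1 | ~p2) -> ([]~p1 | ~p2)) & (~p1 -> []p3), u
2. ~([]([]~p1 | ~p2) -> ([]~p1 | ~p2)), u
3. ~p1 -> []p3, u
4. []([]~p1 | ~p2), u
5. ~([]~p1 | ~p2), u
6. ~[]~p1, u
7. p2, u
8. []p3, u
9. p1, v
10. []~p1 | ~p2, v
11. p3, v
12. ~p2, v
Accessibility: uRv
Complete open branch: satisfiable in K.
T-tableau for the formula:
1. ~([]([]~p1 | ~p2) -> ([]~p1 | ~p2)) & (~p1 -> []p3), u
2. ~([]([]~p1 | ~p2) -> ([]~p1 | ~p2)), u
3. ~p1 -> []p3, u
4. []([]~p1 | ~p2), u
5. ~([]~p1 | ~p2), u
6. ~[]~p1, u
7. p2, u
8. []~p1 | ~p2, u
9. []p3, u
10. p3, u
11. []~p1, u
12. ~p1, u
13. p1, v
14. []~p1 | ~p2, v
15. p3, v
16. ~p1, v
Accessibility: uRu, uRv, vRv
Branch closes: p1 and ~p1 both at v.
Every branch closes (one shown): unsatisfiable in T, hence also in S4, S5 (every S4/S5-frame is a T-frame).

K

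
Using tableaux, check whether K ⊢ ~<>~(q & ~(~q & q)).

No, not valid

Tableau for the negation <>~(q & ~(~q & q)):
1. <>~(q & ~(~q & q)), 0
2. ~(q & ~(~q & q)), 1
3. ~q, 1
Accessibility: 0R1
The negation has an open branch (countermodel exists).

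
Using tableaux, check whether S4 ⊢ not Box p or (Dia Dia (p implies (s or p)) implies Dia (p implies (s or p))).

Tableau for the negation not (not Box p or (Dia Dia (p implies (s or p)) implies Dia (p implies (s or p)))):
1. not (not Box p or (Dia Dia (p implies (s or p)) implies Dia (p implies (s or p)))), w0
2. Box p, w0
3. not (Dia Dia (p implies (s or p)) implies Dia (p implies (s or p))), w0
4. Dia Dia (p implies (s or p)), w0
5. not Dia (p implies (s or p)), w0
6. p, w0
7. not (p implies (s or p)), w0
8. not (s or p), w0
9. not s, w0
10. not p, w0
Accessibility: w0Rw0
Branch closes: p and not p both at w0.
Every branch of the negation's tableau closes; the branch above is one of them.

Yes, valid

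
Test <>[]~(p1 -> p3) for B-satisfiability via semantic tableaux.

1. <>[]~(p1 -> p3), u
2. []~(p1 -> p3), v
3. ~(p1 -> p3), u
4. p1, u
5. ~p3, u
6. ~(p1 -> p3), v
7. p1, v
8. ~p3, v
Accessibility: uRu, uRv, vRu, vRv

Satisfiable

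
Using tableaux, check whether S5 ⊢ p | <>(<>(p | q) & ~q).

Tableau for the negation ~(p | <>(<>(p | q) & ~q)):
1. ~(p | <>(<>(p | q) & ~q)), w0
2. ~p, w0
3. ~<>(<>(p | q) & ~q), w0
4. ~(<>(p | q) & ~q), w0
5. q, w0
Accessibility: w0Rw0
The negation has an open branch (countermodel exists).

Invalid (countermodel exists)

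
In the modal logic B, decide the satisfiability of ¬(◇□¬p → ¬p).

Unsatisfiable

1. ¬(◇□¬p → ¬p), w0
2. ◇□¬p, w0
3. p, w0
4. □¬p, w1
5. ¬p, w0
Accessibility: w0Rw0, w0Rw1, w1Rw0, w1Rw1
Branch closes: p and ¬p both at w0.
(One branch shown.) All branches close.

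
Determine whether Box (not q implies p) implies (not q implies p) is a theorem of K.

Not valid

Tableau for the negation not (Box (not q implies p) implies (not q implies p)):
1. not (Box (not q implies p) implies (not q implies p)), u
2. Box (not q implies p), u
3. not (not q implies p), u
4. not q, u
5. not p, u
The negation has an open branch (countermodel exists).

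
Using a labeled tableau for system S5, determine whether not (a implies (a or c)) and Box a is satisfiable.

Unsatisfiable

1. not (a implies (a or c)) and Box a, w0
2. not (a implies (a or c)), w0
3. Box a, w0
4. a, w0
5. not (a or c), w0
6. not a, w0
7. not c, w0
Accessibility: w0Rw0
Branch closes: a and not a both at w0.
Every branch closes; the branch above is one of them.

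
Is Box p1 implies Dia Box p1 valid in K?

Tableau for the negation not (Box p1 implies Dia Box p1):
1. not (Box p1 implies Dia Box p1), u
2. Box p1, u   [neg-implies-rule on 1]
3. not Dia Box p1, u   [neg-implies-rule on 1]
The negation has an open branch (countermodel exists).

Invalid (countermodel exists)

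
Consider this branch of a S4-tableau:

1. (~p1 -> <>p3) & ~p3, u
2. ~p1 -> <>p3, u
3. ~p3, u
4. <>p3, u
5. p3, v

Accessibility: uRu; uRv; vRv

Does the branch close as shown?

Open

There is no literal clash: for every atom and world, at most one sign appears.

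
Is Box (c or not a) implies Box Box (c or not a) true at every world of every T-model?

No, not valid

Tableau for the negation not (Box (c or not a) implies Box Box (c or not a)):
1. not (Box (c or not a) implies Box Box (c or not a)), u
2. Box (c or not a), u
3. not Box Box (c or not a), u
4. c or not a, u
5. not a, u
6. not Box (c or not a), v
7. c or not a, v
8. not a, v
9. not (c or not a), w
10. not c, w
11. a, w
Accessibility: uRu, uRv, vRv, vRw, wRw
The negation has an open branch (countermodel exists).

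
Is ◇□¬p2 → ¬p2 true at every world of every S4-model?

No, not valid

Tableau for the negation ¬(◇□¬p2 → ¬p2):
1. ¬(◇□¬p2 → ¬p2), u
2. ◇□¬p2, u
3. p2, u
4. □¬p2, v
5. ¬p2, v
Accessibility: uRu, uRv, vRv
The negation has an open branch (countermodel exists).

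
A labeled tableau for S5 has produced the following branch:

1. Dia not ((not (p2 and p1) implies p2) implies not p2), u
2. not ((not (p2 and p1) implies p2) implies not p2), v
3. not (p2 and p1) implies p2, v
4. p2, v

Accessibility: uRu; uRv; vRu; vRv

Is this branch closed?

No, open

No world carries both an atom and its negation.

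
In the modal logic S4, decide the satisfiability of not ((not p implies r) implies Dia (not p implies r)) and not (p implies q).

Unsatisfiable (every branch closes)

1. not ((not p implies r) implies Dia (not p implies r)) and not (p implies q), 0
2. not ((not p implies r) implies Dia (not p implies r)), 0   [and-rule on 1]
3. not (p implies q), 0   [and-rule on 1]
4. not p implies r, 0   [neg-implies-rule on 2]
5. not Dia (not p implies r), 0   [neg-implies-rule on 2]
6. p, 0   [neg-implies-rule on 3]
7. not q, 0   [neg-implies-rule on 3]
8. not (not p implies r), 0   [neg-Dia-rule on 5 via 0R0]
9. not p, 0   [neg-implies-rule on 8]
10. not r, 0   [neg-implies-rule on 8]
Accessibility: 0R0
Branch closes: p and not p both at 0.
(One branch shown.) All branches close.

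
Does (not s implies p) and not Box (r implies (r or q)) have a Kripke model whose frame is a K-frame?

1. (not s implies p) and not Box (r implies (r or q)), 0
2. not s implies p, 0   [and-rule on 1]
3. not Box (r implies (r or q)), 0   [and-rule on 1]
4. p, 0   [implies-rule on 2 (branches; this branch)]
5. not (r implies (r or q)), 1   [neg-Box-rule on 3: fresh world 1, 0R1]
6. r, 1   [neg-implies-rule on 5]
7. not (r or q), 1   [neg-implies-rule on 5]
8. not r, 1   [neg-or-rule on 7]
9. not q, 1   [neg-or-rule on 7]
Accessibility: 0R1
Branch closes: r and not r both at 1.
Every branch closes; the branch above is one of them.

Unsatisfiable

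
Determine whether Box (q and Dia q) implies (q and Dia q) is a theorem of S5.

Valid

Tableau for the negation not (Box (q and Dia q) implies (q and Dia q)):
1. not (Box (q and Dia q) implies (q and Dia q)), 0
2. Box (q and Dia q), 0
3. not (q and Dia q), 0
4. q and Dia q, 0
5. q, 0
6. Dia q, 0
7. not Dia q, 0
8. not q, 0
Accessibility: 0R0
Branch closes: q and not q both at 0.
Every branch of the negation's tableau closes; the branch above is one of them.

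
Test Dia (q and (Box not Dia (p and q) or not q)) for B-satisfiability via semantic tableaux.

Satisfiable (open branch found)

1. Dia (q and (Box not Dia (p and q) or not q)), u
2. q and (Box not Dia (p and q) or not q), v   [Dia-rule on 1: fresh world v, uRv]
3. q, v   [and-rule on 2]
4. Box not Dia (p and q) or not q, v   [and-rule on 2]
5. Box not Dia (p and q), v   [or-rule on 4 (branches; this branch)]
6. not Dia (p and q), u   [Box-rule on 5 via vRu]
7. not Dia (p and q), v   [Box-rule on 5 via vRv]
8. not (p and q), u   [neg-Dia-rule on 6 via uRu]
9. not (p and q), v   [neg-Dia-rule on 6 via uRv]
10. not q, u   [neg-and-rule on 8 (branches; this branch)]
11. not p, v   [neg-and-rule on 9 (branches; this branch)]
Accessibility: uRu, uRv, vRu, vRv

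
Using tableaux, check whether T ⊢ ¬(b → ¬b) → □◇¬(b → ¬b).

No, not valid

Tableau for the negation ¬(¬(b → ¬b) → □◇¬(b → ¬b)):
1. ¬(¬(b → ¬b) → □◇¬(b → ¬b)), w0
2. ¬(b → ¬b), w0
3. ¬□◇¬(b → ¬b), w0
4. b, w0
5. ¬◇¬(b → ¬b), w1
6. b → ¬b, w1
7. ¬b, w1
Accessibility: w0Rw0, w0Rw1, w1Rw1
The negation has an open branch (countermodel exists).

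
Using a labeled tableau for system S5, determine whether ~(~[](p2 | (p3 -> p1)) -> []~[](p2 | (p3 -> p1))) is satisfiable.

Unsatisfiable (every branch closes)

1. ~(~[](p2 | (p3 -> p1)) -> []~[](p2 | (p3 -> p1))), u
2. ~[](p2 | (p3 -> p1)), u
3. ~[]~[](p2 | (p3 -> p1)), u
4. ~(p2 | (p3 -> p1)), v
5. ~p2, v
6. ~(p3 -> p1), v
7. p3, v
8. ~p1, v
9. [](p2 | (p3 -> p1)), w
10. p2 | (p3 -> p1), u
11. p2 | (p3 -> p1), v
12. p2 | (p3 -> p1), w
13. p3 -> p1, u
14. p3 -> p1, v
15. p3 -> p1, w
16. p1, u
17. p1, v
Accessibility: uRu, uRv, uRw, vRu, vRv, vRw, wRu, wRv, wRw
Branch closes: p1 and ~p1 both at v.
(One branch shown.) All branches close.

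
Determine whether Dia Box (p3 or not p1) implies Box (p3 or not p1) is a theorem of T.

Invalid (countermodel exists)

Tableau for the negation not (Dia Box (p3 or not p1) implies Box (p3 or not p1)):
1. not (Dia Box (p3 or not p1) implies Box (p3 or not p1)), 0
2. Dia Box (p3 or not p1), 0
3. not Box (p3 or not p1), 0
4. Box (p3 or not p1), 1
5. p3 or not p1, 1
6. not p1, 1
7. not (p3 or not p1), 2
8. not p3, 2
9. p1, 2
Accessibility: 0R0, 0R1, 0R2, 1R1, 2R2
The negation has an open branch (countermodel exists).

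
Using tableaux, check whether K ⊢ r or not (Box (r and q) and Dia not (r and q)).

Valid in K

Tableau for the negation not (r or not (Box (r and q) and Dia not (r and q))):
1. not (r or not (Box (r and q) and Dia not (r and q))), u
2. not r, u   [neg-or-rule on 1]
3. Box (r and q) and Dia not (r and q), u   [neg-or-rule on 1]
4. Box (r and q), u   [and-rule on 3]
5. Dia not (r and q), u   [and-rule on 3]
6. not (r and q), v   [Dia-rule on 5: fresh world v, uRv]
7. r and q, v   [Box-rule on 4 via uRv]
8. r, v   [and-rule on 7]
9. q, v   [and-rule on 7]
10. not q, v   [neg-and-rule on 6 (branches; this branch)]
Accessibility: uRv
Branch closes: q and not q both at v.
Every branch of the negation's tableau closes; the branch above is one of them.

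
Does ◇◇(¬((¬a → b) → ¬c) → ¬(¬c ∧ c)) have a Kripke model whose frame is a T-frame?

1. ◇◇(¬((¬a → b) → ¬c) → ¬(¬c ∧ c)), 0
2. ◇(¬((¬a → b) → ¬c) → ¬(¬c ∧ c)), 1   [◇-rule on 1: fresh world 1, 0R1]
3. ¬((¬a → b) → ¬c) → ¬(¬c ∧ c), 2   [◇-rule on 2: fresh world 2, 1R2]
4. ¬(¬c ∧ c), 2   [→-rule on 3 (branches; this branch)]
5. ¬c, 2   [¬∧-rule on 4 (branches; this branch)]
Accessibility: 0R0, 0R1, 1R1, 1R2, 2R2

Satisfiable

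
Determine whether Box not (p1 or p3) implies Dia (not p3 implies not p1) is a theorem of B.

Tableau for the negation not (Box not (p1 or p3) implies Dia (not p3 implies not p1)):
1. not (Box not (p1 or p3) implies Dia (not p3 implies not p1)), 0
2. Box not (p1 or p3), 0
3. not Dia (not p3 implies not p1), 0
4. not (p1 or p3), 0
5. not p1, 0
6. not p3, 0
7. not (not p3 implies not p1), 0
8. p1, 0
Accessibility: 0R0
Branch closes: p1 and not p1 both at 0.
All branches of the negation close; one closing branch shown above.

Yes, valid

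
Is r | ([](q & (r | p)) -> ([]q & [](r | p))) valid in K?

Tableau for the negation ~(r | ([](q & (r | p)) -> ([]q & [](r | p)))):
1. ~(r | ([](q & (r | p)) -> ([]q & [](r | p)))), u
2. ~r, u
3. ~([](q & (r | p)) -> ([]q & [](r | p))), u
4. [](q & (r | p)), u
5. ~([]q & [](r | p)), u
6. ~[](r | p), u
7. ~(r | p), v
8. ~r, v
9. ~p, v
10. q & (r | p), v
11. q, v
12. r | p, v
13. p, v
Accessibility: uRv
Branch closes: p and ~p both at v.
All branches of the negation close; one closing branch shown above.

Yes, valid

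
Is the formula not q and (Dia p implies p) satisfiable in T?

Satisfiable (open branch found)

1. not q and (Dia p implies p), 0
2. not q, 0
3. Dia p implies p, 0
4. p, 0
Accessibility: 0R0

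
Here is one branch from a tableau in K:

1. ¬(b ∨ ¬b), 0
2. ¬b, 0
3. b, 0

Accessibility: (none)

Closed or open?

Closed

Both b and ¬b appear at 0.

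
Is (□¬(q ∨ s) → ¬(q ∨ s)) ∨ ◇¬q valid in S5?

Yes, valid

Tableau for the negation ¬((□¬(q ∨ s) → ¬(q ∨ s)) ∨ ◇¬q):
1. ¬((□¬(q ∨ s) → ¬(q ∨ s)) ∨ ◇¬q), w0
2. ¬(□¬(q ∨ s) → ¬(q ∨ s)), w0
3. ¬◇¬q, w0
4. □¬(q ∨ s), w0
5. q ∨ s, w0
6. q, w0
7. ¬(q ∨ s), w0
8. ¬q, w0
9. ¬s, w0
Accessibility: w0Rw0
Branch closes: q and ¬q both at w0.
Every branch of the negation's tableau closes; the branch above is one of them.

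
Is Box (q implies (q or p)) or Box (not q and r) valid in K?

Tableau for the negation not (Box (q implies (q or p)) or Box (not q and r)):
1. not (Box (q implies (q or p)) or Box (not q and r)), w0
2. not Box (q implies (q or p)), w0   [neg-or-rule on 1]
3. not Box (not q and r), w0   [neg-or-rule on 1]
4. not (q implies (q or p)), w1   [neg-Box-rule on 2: fresh world w1, w0Rw1]
5. q, w1   [neg-implies-rule on 4]
6. not (q or p), w1   [neg-implies-rule on 4]
7. not q, w1   [neg-or-rule on 6]
8. not p, w1   [neg-or-rule on 6]
Accessibility: w0Rw1
Branch closes: q and not q both at w1.
All branches of the negation close; one closing branch shown above.

Valid in K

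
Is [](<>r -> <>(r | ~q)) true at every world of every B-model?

Tableau for the negation ~[](<>r -> <>(r | ~q)):
1. ~[](<>r -> <>(r | ~q)), w0
2. ~(<>r -> <>(r | ~q)), w1
3. <>r, w1
4. ~<>(r | ~q), w1
5. ~(r | ~q), w0
6. ~r, w0
7. q, w0
8. ~(r | ~q), w1
9. ~r, w1
10. q, w1
11. r, w2
12. ~(r | ~q), w2
13. ~r, w2
14. q, w2
Accessibility: w0Rw0, w0Rw1, w1Rw0, w1Rw1, w1Rw2, w2Rw1, w2Rw2
Branch closes: r and ~r both at w2.
All branches of the negation close; one closing branch shown above.

Yes, valid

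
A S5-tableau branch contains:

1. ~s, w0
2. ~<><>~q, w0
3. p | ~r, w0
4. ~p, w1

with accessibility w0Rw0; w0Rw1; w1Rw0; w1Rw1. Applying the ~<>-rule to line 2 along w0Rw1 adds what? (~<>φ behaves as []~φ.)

~<>φ behaves as []~φ: propagate the negated body to each accessible world.

~<>~q, w1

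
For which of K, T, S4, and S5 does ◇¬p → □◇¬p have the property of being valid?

S5-tableau for the negation ¬(◇¬p → □◇¬p):
1. ¬(◇¬p → □◇¬p), w0
2. ◇¬p, w0   [¬→-rule on 1]
3. ¬□◇¬p, w0   [¬→-rule on 1]
4. ¬p, w1   [◇-rule on 2: fresh world w1, w0Rw1]
5. ¬◇¬p, w2   [¬□-rule on 3: fresh world w2, w0Rw2]
6. p, w0   [¬◇-rule on 5 via w2Rw0]
7. p, w1   [¬◇-rule on 5 via w2Rw1]
Accessibility: w0Rw0, w0Rw1, w0Rw2, w1Rw0, w1Rw1, w1Rw2, w2Rw0, w2Rw1, w2Rw2
Branch closes: p and ¬p both at w1.
Every branch closes (one shown): valid in S5.
S4-tableau for the negation ¬(◇¬p → □◇¬p):
1. ¬(◇¬p → □◇¬p), w0
2. ◇¬p, w0   [¬→-rule on 1]
3. ¬□◇¬p, w0   [¬→-rule on 1]
4. ¬p, w1   [◇-rule on 2: fresh world w1, w0Rw1]
5. ¬◇¬p, w2   [¬□-rule on 3: fresh world w2, w0Rw2]
6. p, w2   [¬◇-rule on 5 via w2Rw2]
Accessibility: w0Rw0, w0Rw1, w0Rw2, w1Rw1, w2Rw2
Complete open branch: countermodel on an S4-frame, so not valid in S4, nor in K, T (the same frame is also a K-frame and a T-frame).

S5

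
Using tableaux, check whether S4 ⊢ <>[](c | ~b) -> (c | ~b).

Tableau for the negation ~(<>[](c | ~b) -> (c | ~b)):
1. ~(<>[](c | ~b) -> (c | ~b)), u
2. <>[](c | ~b), u
3. ~(c | ~b), u
4. ~c, u
5. b, u
6. [](c | ~b), v
7. c | ~b, v
8. ~b, v
Accessibility: uRu, uRv, vRv
The negation has an open branch (countermodel exists).

Not valid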